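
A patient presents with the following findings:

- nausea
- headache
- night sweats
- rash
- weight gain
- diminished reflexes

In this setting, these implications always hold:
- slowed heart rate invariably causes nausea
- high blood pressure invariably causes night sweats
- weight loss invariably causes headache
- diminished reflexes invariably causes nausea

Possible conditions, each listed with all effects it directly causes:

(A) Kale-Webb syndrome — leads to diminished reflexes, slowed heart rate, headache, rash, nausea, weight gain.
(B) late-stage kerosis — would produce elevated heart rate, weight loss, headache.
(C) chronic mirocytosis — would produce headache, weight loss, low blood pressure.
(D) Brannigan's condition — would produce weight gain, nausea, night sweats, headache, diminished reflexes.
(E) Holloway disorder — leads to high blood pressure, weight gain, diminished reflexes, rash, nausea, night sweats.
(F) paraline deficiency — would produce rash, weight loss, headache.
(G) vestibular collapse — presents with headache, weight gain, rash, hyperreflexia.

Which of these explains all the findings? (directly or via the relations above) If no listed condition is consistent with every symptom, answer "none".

none

For each candidate, compare predicted effects to what was observed:
(A) Kale-Webb syndrome — does not account for night sweats
(B) late-stage kerosis — nausea ✗; headache ✓; night sweats ✗; rash ✗; weight gain ✗; diminished reflexes ✗
(C) chronic mirocytosis — nausea ✗; headache ✓; night sweats ✗; rash ✗; weight gain ✗; diminished reflexes ✗
(D) Brannigan's condition — nausea ✓; headache ✓; night sweats ✓; rash ✗; weight gain ✓; diminished reflexes ✓
(E) Holloway disorder — nausea ✓; headache ✗; night sweats ✓; rash ✓; weight gain ✓; diminished reflexes ✓
(F) paraline deficiency — fails on nausea, night sweats, weight gain, diminished reflexes (predicts weight loss, not weight gain)
(G) vestibular collapse — nausea ✗; headache ✓; night sweats ✗; rash ✓; weight gain ✓; diminished reflexes ✗
No candidate is consistent with all observations.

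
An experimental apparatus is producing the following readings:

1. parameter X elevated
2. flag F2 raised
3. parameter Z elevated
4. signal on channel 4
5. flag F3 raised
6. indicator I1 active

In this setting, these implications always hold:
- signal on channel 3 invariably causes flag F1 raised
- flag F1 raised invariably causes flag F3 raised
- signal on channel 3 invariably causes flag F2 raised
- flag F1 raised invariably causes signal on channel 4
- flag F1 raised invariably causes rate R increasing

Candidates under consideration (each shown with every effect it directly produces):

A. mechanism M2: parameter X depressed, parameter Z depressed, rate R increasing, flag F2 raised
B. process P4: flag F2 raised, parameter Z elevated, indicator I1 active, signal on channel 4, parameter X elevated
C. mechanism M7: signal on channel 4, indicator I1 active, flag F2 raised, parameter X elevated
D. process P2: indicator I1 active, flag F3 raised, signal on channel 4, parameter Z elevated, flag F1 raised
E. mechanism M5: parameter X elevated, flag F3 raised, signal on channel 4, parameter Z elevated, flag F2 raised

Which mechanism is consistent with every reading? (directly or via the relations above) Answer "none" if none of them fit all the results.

none

Testing each hypothesis:
(A) mechanism M2 — parameter X elevated NO; flag F2 raised yes; parameter Z elevated NO; signal on channel 4 NO; flag F3 raised NO; indicator I1 active NO
(B) process P4 — parameter X elevated yes; flag F2 raised yes; parameter Z elevated yes; signal on channel 4 yes; flag F3 raised NO; indicator I1 active yes
(C) mechanism M7 — does not account for parameter Z elevated, flag F3 raised
(D) process P2 — does not account for parameter X elevated, flag F2 raised
(E) mechanism M5 — parameter X elevated yes; flag F2 raised yes; parameter Z elevated yes; signal on channel 4 yes; flag F3 raised yes; indicator I1 active NO
No candidate is consistent with all observations.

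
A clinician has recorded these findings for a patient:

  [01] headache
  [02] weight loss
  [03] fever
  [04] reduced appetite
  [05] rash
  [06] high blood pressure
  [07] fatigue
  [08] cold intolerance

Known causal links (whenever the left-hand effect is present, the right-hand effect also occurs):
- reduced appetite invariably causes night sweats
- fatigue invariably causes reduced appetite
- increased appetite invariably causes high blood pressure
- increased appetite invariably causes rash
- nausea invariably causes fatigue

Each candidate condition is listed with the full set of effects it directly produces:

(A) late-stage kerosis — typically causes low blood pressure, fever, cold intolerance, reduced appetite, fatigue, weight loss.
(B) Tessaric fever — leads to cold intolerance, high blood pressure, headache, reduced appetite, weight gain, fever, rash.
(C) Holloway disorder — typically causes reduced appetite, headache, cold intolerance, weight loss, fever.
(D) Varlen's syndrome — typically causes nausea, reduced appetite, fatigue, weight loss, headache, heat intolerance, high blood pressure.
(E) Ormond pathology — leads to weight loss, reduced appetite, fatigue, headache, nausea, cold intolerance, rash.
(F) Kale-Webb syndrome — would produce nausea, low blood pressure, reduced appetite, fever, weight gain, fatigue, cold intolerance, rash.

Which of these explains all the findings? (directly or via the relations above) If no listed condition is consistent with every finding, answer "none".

none

Testing each hypothesis:
(A) late-stage kerosis — headache miss; weight loss match; fever match; reduced appetite match; rash miss; high blood pressure miss; fatigue match; cold intolerance match
(B) Tessaric fever — headache match; weight loss miss; fever match; reduced appetite match; rash match; high blood pressure match; fatigue miss; cold intolerance match
(C) Holloway disorder — does not account for rash, high blood pressure, fatigue
(D) Varlen's syndrome — fails on fever, rash, cold intolerance (predicts heat intolerance, not cold intolerance)
(E) Ormond pathology — does not account for fever, high blood pressure
(F) Kale-Webb syndrome — fails on headache, weight loss, high blood pressure (predicts weight gain, not weight loss; predicts low blood pressure, not high blood pressure)
None of the listed candidates fits everything.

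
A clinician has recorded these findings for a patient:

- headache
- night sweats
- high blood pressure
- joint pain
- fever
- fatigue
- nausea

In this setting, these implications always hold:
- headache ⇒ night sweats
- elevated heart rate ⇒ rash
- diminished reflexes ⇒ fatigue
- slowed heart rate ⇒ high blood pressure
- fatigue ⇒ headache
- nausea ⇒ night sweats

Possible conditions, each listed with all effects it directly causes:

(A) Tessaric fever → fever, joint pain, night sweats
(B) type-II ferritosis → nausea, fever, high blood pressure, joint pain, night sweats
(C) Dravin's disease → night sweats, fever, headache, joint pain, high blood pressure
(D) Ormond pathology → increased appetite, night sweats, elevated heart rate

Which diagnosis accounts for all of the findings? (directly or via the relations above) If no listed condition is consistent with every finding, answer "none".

Checking each candidate against the observations:
(A) Tessaric fever — headache miss; night sweats match; high blood pressure miss; joint pain match; fever match; fatigue miss; nausea miss
(B) type-II ferritosis — headache miss; night sweats match; high blood pressure match; joint pain match; fever match; fatigue miss; nausea match
(C) Dravin's disease — does not account for fatigue, nausea
(D) Ormond pathology — headache miss; night sweats match; high blood pressure miss; joint pain miss; fever miss; fatigue miss; nausea miss
No candidate is consistent with all observations.

none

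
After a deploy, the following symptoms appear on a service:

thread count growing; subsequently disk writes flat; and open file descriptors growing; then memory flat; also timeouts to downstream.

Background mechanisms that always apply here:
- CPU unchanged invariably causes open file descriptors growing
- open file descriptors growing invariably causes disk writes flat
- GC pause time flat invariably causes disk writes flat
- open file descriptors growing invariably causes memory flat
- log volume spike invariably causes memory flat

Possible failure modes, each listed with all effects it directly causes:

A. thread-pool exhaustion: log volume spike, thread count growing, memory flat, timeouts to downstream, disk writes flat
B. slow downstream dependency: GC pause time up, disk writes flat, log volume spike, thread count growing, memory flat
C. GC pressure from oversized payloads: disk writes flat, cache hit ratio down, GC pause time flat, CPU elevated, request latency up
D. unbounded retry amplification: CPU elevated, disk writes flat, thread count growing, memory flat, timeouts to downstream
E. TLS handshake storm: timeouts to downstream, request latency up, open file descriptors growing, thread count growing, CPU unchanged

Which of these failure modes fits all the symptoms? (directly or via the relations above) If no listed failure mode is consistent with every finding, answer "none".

E

For each candidate, compare predicted effects to what was observed:
(A) thread-pool exhaustion — does not account for open file descriptors growing
(B) slow downstream dependency — does not account for open file descriptors growing, timeouts to downstream
(C) GC pressure from oversized payloads — thread count growing ✗; disk writes flat ✓; open file descriptors growing ✗; memory flat ✗; timeouts to downstream ✗
(D) unbounded retry amplification — thread count growing ✓; disk writes flat ✓; open file descriptors growing ✗; memory flat ✓; timeouts to downstream ✓
(E) TLS handshake storm — accounts for every observation (disk writes flat by open file descriptors growing → disk writes flat)
(E) is the only candidate with no mismatches.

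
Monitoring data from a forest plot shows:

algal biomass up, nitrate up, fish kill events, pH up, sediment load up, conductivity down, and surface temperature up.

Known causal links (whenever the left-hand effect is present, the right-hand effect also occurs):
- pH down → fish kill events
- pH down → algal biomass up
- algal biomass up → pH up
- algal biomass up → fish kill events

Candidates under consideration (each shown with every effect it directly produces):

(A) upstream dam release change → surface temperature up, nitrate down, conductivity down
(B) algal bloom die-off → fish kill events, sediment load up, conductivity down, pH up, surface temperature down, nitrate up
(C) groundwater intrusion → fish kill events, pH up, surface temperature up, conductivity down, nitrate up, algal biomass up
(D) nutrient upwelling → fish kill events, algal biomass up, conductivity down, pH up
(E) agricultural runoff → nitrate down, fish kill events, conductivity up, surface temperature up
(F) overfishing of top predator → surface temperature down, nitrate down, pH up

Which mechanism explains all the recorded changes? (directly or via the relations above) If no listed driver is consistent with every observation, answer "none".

none

Testing each hypothesis:
(A) upstream dam release change — fails on algal biomass up, nitrate up, fish kill events, pH up, sediment load up (predicts nitrate down, not nitrate up)
(B) algal bloom die-off — fails on algal biomass up, surface temperature up (predicts surface temperature down, not surface temperature up)
(C) groundwater intrusion — algal biomass up ✓; nitrate up ✓; fish kill events ✓; pH up ✓; sediment load up ✗; conductivity down ✓; surface temperature up ✓
(D) nutrient upwelling — algal biomass up ✓; nitrate up ✗; fish kill events ✓; pH up ✓; sediment load up ✗; conductivity down ✓; surface temperature up ✗
(E) agricultural runoff — algal biomass up ✗; nitrate up ✗; fish kill events ✓; pH up ✗; sediment load up ✗; conductivity down ✗; surface temperature up ✓
(F) overfishing of top predator — algal biomass up ✗; nitrate up ✗; fish kill events ✗; pH up ✓; sediment load up ✗; conductivity down ✗; surface temperature up ✗
No candidate is consistent with all observations.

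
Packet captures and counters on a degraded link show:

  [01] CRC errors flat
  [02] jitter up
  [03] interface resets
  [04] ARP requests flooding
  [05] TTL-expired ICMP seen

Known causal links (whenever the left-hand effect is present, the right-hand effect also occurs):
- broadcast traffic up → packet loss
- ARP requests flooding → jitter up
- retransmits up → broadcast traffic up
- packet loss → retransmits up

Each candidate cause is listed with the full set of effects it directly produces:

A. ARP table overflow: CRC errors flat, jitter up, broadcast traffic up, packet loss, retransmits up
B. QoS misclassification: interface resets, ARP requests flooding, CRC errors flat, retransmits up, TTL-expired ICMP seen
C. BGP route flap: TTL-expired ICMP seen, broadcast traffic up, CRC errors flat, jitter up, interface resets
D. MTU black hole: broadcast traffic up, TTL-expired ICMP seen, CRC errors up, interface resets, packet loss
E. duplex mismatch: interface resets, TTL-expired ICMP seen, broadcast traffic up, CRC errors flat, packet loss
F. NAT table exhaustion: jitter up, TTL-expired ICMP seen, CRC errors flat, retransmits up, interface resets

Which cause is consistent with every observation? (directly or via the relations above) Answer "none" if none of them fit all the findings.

Testing each hypothesis:
(A) ARP table overflow — does not account for interface resets, ARP requests flooding, TTL-expired ICMP seen
(B) QoS misclassification — CRC errors flat ✓; jitter up ✓ (by ARP requests flooding → jitter up); interface resets ✓; ARP requests flooding ✓; TTL-expired ICMP seen ✓
(C) BGP route flap — CRC errors flat ✓; jitter up ✓; interface resets ✓; ARP requests flooding ✗; TTL-expired ICMP seen ✓
(D) MTU black hole — fails on CRC errors flat, jitter up, ARP requests flooding (predicts CRC errors up, not CRC errors flat)
(E) duplex mismatch — CRC errors flat ✓; jitter up ✗; interface resets ✓; ARP requests flooding ✗; TTL-expired ICMP seen ✓
(F) NAT table exhaustion — CRC errors flat ✓; jitter up ✓; interface resets ✓; ARP requests flooding ✗; TTL-expired ICMP seen ✓
(B) alone accounts for all the evidence.

B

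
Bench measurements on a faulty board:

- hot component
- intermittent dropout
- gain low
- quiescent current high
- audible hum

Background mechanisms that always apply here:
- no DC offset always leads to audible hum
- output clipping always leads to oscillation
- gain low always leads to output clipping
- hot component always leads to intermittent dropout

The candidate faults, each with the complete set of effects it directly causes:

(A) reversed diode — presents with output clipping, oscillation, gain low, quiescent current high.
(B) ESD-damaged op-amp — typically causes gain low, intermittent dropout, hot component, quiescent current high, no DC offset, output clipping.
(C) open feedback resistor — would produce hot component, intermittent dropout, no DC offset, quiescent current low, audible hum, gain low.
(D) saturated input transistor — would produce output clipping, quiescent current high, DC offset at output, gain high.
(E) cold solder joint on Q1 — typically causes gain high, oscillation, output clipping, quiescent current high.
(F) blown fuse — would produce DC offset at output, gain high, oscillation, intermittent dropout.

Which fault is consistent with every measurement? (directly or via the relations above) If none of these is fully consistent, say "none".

B

Per-candidate check:
(A) reversed diode — does not account for hot component, intermittent dropout, audible hum
(B) ESD-damaged op-amp — accounts for every observation (audible hum by no DC offset → audible hum)
(C) open feedback resistor — hot component +; intermittent dropout +; gain low +; quiescent current high -; audible hum +
(D) saturated input transistor — fails on hot component, intermittent dropout, gain low, audible hum (predicts gain high, not gain low)
(E) cold solder joint on Q1 — fails on hot component, intermittent dropout, gain low, audible hum (predicts gain high, not gain low)
(F) blown fuse — hot component -; intermittent dropout +; gain low -; quiescent current high -; audible hum -
Only (B) is consistent with every observation.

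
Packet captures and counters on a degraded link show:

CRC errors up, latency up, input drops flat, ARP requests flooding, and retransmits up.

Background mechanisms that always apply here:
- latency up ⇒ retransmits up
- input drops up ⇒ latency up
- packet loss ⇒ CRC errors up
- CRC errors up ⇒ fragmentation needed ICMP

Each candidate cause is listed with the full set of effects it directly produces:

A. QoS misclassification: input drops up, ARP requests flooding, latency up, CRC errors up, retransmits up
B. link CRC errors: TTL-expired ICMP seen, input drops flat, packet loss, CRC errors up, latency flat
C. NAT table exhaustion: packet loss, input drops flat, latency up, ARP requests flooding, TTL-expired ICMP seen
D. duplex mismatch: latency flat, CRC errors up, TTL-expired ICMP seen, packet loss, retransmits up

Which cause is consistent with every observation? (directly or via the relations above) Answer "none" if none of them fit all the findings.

C

Checking each candidate against the observations:
(A) QoS misclassification — fails on input drops flat (predicts input drops up, not input drops flat)
(B) link CRC errors — CRC errors up yes; latency up NO; input drops flat yes; ARP requests flooding NO; retransmits up NO
(C) NAT table exhaustion — accounts for every observation (CRC errors up via packet loss → CRC errors up)
(D) duplex mismatch — CRC errors up yes; latency up NO; input drops flat NO; ARP requests flooding NO; retransmits up yes
Only (C) is consistent with every observation.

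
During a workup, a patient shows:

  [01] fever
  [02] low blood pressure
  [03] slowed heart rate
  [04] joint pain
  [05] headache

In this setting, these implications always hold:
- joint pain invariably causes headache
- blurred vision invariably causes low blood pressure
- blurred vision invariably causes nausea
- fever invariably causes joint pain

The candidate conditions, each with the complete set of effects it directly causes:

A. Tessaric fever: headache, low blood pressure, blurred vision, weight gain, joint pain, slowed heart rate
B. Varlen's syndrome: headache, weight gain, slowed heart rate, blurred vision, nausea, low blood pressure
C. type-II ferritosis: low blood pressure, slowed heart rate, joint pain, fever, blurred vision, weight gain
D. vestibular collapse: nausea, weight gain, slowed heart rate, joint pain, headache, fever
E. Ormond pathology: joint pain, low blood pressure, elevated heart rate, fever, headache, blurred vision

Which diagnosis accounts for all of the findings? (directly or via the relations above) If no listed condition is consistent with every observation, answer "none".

C

Per-candidate check:
(A) Tessaric fever — fever miss; low blood pressure match; slowed heart rate match; joint pain match; headache match
(B) Varlen's syndrome — does not account for fever, joint pain
(C) type-II ferritosis — fever match; low blood pressure match; slowed heart rate match; joint pain match; headache match (by joint pain → headache)
(D) vestibular collapse — fever match; low blood pressure miss; slowed heart rate match; joint pain match; headache match
(E) Ormond pathology — fever match; low blood pressure match; slowed heart rate miss; joint pain match; headache match
Only (C) is consistent with every observation.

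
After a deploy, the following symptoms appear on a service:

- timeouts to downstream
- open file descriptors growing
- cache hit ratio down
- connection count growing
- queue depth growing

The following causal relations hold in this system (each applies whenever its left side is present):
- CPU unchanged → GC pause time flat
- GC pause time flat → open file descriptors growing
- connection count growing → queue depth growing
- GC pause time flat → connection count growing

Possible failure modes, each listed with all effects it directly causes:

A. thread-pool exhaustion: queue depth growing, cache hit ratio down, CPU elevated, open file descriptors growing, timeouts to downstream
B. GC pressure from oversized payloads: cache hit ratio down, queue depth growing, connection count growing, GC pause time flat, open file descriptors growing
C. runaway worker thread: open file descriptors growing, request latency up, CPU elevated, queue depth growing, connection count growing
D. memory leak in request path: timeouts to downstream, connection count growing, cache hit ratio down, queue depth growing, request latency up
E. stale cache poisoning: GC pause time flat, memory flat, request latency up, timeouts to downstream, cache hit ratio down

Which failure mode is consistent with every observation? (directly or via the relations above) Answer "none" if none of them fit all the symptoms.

E

For each candidate, compare predicted effects to what was observed:
(A) thread-pool exhaustion — does not account for connection count growing
(B) GC pressure from oversized payloads — timeouts to downstream miss; open file descriptors growing match; cache hit ratio down match; connection count growing match; queue depth growing match
(C) runaway worker thread — timeouts to downstream miss; open file descriptors growing match; cache hit ratio down miss; connection count growing match; queue depth growing match
(D) memory leak in request path — timeouts to downstream match; open file descriptors growing miss; cache hit ratio down match; connection count growing match; queue depth growing match
(E) stale cache poisoning — accounts for every observation (open file descriptors growing by GC pause time flat → open file descriptors growing)
(E) is the only candidate with no mismatches.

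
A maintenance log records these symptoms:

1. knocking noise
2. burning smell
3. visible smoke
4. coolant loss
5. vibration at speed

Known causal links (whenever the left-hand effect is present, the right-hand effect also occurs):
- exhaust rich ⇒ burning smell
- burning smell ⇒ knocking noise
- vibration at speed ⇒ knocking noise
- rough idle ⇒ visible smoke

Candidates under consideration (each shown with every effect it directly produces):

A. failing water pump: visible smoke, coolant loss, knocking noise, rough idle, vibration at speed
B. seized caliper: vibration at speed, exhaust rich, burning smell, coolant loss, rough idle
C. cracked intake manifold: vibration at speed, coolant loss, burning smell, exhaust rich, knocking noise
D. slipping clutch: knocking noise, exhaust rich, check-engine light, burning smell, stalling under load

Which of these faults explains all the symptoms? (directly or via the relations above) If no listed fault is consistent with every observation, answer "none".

B

Testing each hypothesis:
(A) failing water pump — does not account for burning smell
(B) seized caliper — knocking noise match (by vibration at speed → knocking noise); burning smell match; visible smoke match (by rough idle → visible smoke); coolant loss match; vibration at speed match
(C) cracked intake manifold — does not account for visible smoke
(D) slipping clutch — knocking noise match; burning smell match; visible smoke miss; coolant loss miss; vibration at speed miss
(B) is the only candidate with no mismatches.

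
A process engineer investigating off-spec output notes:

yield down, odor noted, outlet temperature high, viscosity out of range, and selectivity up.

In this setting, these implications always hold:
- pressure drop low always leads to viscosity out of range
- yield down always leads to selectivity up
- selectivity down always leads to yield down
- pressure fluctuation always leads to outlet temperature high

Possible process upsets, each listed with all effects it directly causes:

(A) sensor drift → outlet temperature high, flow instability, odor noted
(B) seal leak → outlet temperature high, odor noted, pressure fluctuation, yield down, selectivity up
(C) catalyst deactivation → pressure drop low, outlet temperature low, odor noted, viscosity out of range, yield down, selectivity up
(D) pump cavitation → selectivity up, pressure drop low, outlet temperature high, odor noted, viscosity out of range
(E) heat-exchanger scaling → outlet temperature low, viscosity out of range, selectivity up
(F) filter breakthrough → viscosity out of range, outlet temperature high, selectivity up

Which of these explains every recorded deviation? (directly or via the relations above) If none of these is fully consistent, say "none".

Checking each candidate against the observations:
(A) sensor drift — does not account for yield down, viscosity out of range, selectivity up
(B) seal leak — yield down ✓; odor noted ✓; outlet temperature high ✓; viscosity out of range ✗; selectivity up ✓
(C) catalyst deactivation — yield down ✓; odor noted ✓; outlet temperature high ✗; viscosity out of range ✓; selectivity up ✓
(D) pump cavitation — yield down ✗; odor noted ✓; outlet temperature high ✓; viscosity out of range ✓; selectivity up ✓
(E) heat-exchanger scaling — fails on yield down, odor noted, outlet temperature high (predicts outlet temperature low, not outlet temperature high)
(F) filter breakthrough — does not account for yield down, odor noted
No candidate is consistent with all observations.

none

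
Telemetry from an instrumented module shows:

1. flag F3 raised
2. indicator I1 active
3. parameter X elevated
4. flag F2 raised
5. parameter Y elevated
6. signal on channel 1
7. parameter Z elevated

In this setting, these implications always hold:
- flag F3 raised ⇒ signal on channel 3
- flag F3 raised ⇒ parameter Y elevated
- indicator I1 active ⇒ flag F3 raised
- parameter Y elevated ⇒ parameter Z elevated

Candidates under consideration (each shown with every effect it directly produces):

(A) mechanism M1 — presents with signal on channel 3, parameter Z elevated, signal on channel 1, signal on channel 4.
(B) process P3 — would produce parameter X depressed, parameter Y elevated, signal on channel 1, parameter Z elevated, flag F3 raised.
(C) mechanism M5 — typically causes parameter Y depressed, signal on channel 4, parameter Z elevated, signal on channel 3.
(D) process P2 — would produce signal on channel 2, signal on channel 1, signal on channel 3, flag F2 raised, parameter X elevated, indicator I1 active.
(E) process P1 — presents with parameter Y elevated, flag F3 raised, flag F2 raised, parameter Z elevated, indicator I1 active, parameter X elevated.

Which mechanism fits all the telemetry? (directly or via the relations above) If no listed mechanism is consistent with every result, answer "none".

D

Per-candidate check:
(A) mechanism M1 — flag F3 raised NO; indicator I1 active NO; parameter X elevated NO; flag F2 raised NO; parameter Y elevated NO; signal on channel 1 yes; parameter Z elevated yes
(B) process P3 — fails on indicator I1 active, parameter X elevated, flag F2 raised (predicts parameter X depressed, not parameter X elevated)
(C) mechanism M5 — fails on flag F3 raised, indicator I1 active, parameter X elevated, flag F2 raised, parameter Y elevated, signal on channel 1 (predicts parameter Y depressed, not parameter Y elevated)
(D) process P2 — flag F3 raised yes (by indicator I1 active → flag F3 raised); indicator I1 active yes; parameter X elevated yes; flag F2 raised yes; parameter Y elevated yes (by indicator I1 active → flag F3 raised → parameter Y elevated); signal on channel 1 yes; parameter Z elevated yes (by indicator I1 active → flag F3 raised → parameter Y elevated → parameter Z elevated)
(E) process P1 — flag F3 raised yes; indicator I1 active yes; parameter X elevated yes; flag F2 raised yes; parameter Y elevated yes; signal on channel 1 NO; parameter Z elevated yes
(D) is the only candidate with no mismatches.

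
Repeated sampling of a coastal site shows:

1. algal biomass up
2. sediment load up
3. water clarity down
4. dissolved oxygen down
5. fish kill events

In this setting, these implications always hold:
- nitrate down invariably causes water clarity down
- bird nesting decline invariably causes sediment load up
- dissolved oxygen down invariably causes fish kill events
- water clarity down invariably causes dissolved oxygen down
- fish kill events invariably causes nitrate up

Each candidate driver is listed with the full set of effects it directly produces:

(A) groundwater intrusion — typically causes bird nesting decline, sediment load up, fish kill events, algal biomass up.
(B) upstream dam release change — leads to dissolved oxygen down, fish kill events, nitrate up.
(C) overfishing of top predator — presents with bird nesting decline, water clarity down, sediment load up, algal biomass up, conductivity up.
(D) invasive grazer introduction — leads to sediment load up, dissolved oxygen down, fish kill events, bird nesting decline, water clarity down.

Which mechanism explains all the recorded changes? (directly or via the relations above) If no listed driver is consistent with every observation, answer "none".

Testing each hypothesis:
(A) groundwater intrusion — algal biomass up yes; sediment load up yes; water clarity down NO; dissolved oxygen down NO; fish kill events yes
(B) upstream dam release change — does not account for algal biomass up, sediment load up, water clarity down
(C) overfishing of top predator — algal biomass up yes; sediment load up yes; water clarity down yes; dissolved oxygen down yes (via water clarity down → dissolved oxygen down); fish kill events yes (via water clarity down → dissolved oxygen down → fish kill events)
(D) invasive grazer introduction — algal biomass up NO; sediment load up yes; water clarity down yes; dissolved oxygen down yes; fish kill events yes
(C) is the only candidate with no mismatches.

C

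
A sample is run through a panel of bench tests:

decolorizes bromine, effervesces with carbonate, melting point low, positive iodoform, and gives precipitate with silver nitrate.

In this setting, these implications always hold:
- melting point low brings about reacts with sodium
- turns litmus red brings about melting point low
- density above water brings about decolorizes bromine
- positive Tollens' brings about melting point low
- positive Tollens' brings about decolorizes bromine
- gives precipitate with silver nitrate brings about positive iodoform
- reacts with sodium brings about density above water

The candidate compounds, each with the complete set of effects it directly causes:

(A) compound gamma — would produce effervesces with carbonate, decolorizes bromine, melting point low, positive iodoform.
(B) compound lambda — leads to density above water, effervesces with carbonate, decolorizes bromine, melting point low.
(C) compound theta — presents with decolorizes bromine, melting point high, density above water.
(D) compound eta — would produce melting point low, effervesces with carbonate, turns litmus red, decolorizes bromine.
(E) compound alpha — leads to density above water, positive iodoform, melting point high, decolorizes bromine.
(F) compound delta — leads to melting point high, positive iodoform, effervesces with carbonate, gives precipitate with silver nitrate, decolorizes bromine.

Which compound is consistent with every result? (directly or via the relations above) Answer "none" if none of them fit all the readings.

none

For each candidate, compare predicted effects to what was observed:
(A) compound gamma — decolorizes bromine match; effervesces with carbonate match; melting point low match; positive iodoform match; gives precipitate with silver nitrate miss
(B) compound lambda — decolorizes bromine match; effervesces with carbonate match; melting point low match; positive iodoform miss; gives precipitate with silver nitrate miss
(C) compound theta — fails on effervesces with carbonate, melting point low, positive iodoform, gives precipitate with silver nitrate (predicts melting point high, not melting point low)
(D) compound eta — decolorizes bromine match; effervesces with carbonate match; melting point low match; positive iodoform miss; gives precipitate with silver nitrate miss
(E) compound alpha — decolorizes bromine match; effervesces with carbonate miss; melting point low miss; positive iodoform match; gives precipitate with silver nitrate miss
(F) compound delta — fails on melting point low (predicts melting point high, not melting point low)
None of the listed candidates fits everything.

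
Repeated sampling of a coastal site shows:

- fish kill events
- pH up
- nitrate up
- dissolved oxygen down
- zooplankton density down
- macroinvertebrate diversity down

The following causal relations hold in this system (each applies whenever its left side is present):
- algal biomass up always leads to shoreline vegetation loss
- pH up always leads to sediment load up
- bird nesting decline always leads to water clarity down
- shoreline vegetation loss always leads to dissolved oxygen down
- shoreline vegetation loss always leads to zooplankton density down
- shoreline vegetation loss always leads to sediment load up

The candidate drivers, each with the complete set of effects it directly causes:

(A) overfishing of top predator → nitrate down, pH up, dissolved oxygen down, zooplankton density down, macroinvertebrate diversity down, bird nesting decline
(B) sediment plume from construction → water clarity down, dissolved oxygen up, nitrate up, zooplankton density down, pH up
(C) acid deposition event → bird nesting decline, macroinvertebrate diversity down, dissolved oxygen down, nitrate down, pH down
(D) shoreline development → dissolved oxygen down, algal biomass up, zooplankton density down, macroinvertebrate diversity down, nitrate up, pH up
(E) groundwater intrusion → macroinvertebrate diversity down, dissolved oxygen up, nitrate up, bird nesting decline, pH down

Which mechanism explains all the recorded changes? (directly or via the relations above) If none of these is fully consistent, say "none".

Per-candidate check:
(A) overfishing of top predator — fails on fish kill events, nitrate up (predicts nitrate down, not nitrate up)
(B) sediment plume from construction — fails on fish kill events, dissolved oxygen down, macroinvertebrate diversity down (predicts dissolved oxygen up, not dissolved oxygen down)
(C) acid deposition event — fish kill events -; pH up -; nitrate up -; dissolved oxygen down +; zooplankton density down -; macroinvertebrate diversity down +
(D) shoreline development — does not account for fish kill events
(E) groundwater intrusion — fish kill events -; pH up -; nitrate up +; dissolved oxygen down -; zooplankton density down -; macroinvertebrate diversity down +
Every candidate fails on at least one observation.

none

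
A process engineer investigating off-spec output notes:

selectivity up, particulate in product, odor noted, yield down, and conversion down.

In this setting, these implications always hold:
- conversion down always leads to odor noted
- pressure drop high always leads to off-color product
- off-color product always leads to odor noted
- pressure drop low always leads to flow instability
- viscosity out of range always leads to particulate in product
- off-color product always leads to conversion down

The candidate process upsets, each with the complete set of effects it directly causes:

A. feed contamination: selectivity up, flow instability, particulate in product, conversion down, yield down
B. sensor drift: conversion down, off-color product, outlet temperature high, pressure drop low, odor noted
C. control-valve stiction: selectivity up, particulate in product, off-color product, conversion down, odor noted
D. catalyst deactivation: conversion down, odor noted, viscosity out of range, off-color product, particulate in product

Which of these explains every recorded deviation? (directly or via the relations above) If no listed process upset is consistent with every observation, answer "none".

For each candidate, compare predicted effects to what was observed:
(A) feed contamination — selectivity up match; particulate in product match; odor noted match (by conversion down → odor noted); yield down match; conversion down match
(B) sensor drift — selectivity up miss; particulate in product miss; odor noted match; yield down miss; conversion down match
(C) control-valve stiction — does not account for yield down
(D) catalyst deactivation — selectivity up miss; particulate in product match; odor noted match; yield down miss; conversion down match
(A) alone accounts for all the evidence.

A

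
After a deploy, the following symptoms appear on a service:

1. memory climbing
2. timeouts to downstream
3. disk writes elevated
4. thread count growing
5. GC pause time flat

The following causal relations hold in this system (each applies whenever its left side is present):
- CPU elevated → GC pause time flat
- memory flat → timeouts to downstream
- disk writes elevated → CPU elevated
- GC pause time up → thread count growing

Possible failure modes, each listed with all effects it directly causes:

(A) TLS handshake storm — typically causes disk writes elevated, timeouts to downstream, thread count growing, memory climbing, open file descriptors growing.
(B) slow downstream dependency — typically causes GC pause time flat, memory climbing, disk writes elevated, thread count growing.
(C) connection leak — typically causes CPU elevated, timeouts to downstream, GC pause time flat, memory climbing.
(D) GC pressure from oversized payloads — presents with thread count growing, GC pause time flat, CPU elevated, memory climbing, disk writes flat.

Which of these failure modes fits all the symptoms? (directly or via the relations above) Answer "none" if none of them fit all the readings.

A

Per-candidate check:
(A) TLS handshake storm — accounts for every observation (GC pause time flat via disk writes elevated → CPU elevated → GC pause time flat)
(B) slow downstream dependency — memory climbing +; timeouts to downstream -; disk writes elevated +; thread count growing +; GC pause time flat +
(C) connection leak — does not account for disk writes elevated, thread count growing
(D) GC pressure from oversized payloads — memory climbing +; timeouts to downstream -; disk writes elevated -; thread count growing +; GC pause time flat +
(A) alone accounts for all the evidence.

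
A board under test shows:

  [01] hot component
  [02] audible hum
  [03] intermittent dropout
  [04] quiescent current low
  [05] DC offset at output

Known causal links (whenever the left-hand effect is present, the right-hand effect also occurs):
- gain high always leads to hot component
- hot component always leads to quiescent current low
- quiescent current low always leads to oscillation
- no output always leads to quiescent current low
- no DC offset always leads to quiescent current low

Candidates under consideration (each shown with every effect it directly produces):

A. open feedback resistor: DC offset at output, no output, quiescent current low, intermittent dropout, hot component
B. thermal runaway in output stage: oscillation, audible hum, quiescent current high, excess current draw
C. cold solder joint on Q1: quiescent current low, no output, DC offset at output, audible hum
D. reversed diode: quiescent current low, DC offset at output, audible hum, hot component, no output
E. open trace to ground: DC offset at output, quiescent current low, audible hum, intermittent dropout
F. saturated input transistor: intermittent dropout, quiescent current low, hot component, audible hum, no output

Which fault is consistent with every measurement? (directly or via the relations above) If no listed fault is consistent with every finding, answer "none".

For each candidate, compare predicted effects to what was observed:
(A) open feedback resistor — hot component ✓; audible hum ✗; intermittent dropout ✓; quiescent current low ✓; DC offset at output ✓
(B) thermal runaway in output stage — hot component ✗; audible hum ✓; intermittent dropout ✗; quiescent current low ✗; DC offset at output ✗
(C) cold solder joint on Q1 — hot component ✗; audible hum ✓; intermittent dropout ✗; quiescent current low ✓; DC offset at output ✓
(D) reversed diode — hot component ✓; audible hum ✓; intermittent dropout ✗; quiescent current low ✓; DC offset at output ✓
(E) open trace to ground — hot component ✗; audible hum ✓; intermittent dropout ✓; quiescent current low ✓; DC offset at output ✓
(F) saturated input transistor — does not account for DC offset at output
Every candidate fails on at least one observation.

none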